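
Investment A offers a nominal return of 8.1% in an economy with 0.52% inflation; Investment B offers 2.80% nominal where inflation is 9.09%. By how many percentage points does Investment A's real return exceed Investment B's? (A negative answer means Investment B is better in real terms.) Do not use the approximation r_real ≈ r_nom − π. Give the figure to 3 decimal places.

Investment A real return: 1.081/1.0052 − 1 = 7.5408%.
Investment B real return: 1.0280/1.0909 − 1 = -5.7659%.
Difference: 7.5408 − (-5.7659) = 13.3067 pp.

13.307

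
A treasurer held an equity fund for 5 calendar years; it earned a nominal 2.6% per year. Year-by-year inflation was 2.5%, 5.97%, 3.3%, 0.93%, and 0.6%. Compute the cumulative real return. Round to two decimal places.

-0.20%

Cumulative inflation factor: 1.025 × 1.0597 × 1.033 × 1.0093 × 1.006 ≈ 1.13927.
Nominal growth factor: 1.13694. Real growth factor = 1.13694 / 1.13927 ≈ 0.99796.
Total real return ≈ -0.2044%.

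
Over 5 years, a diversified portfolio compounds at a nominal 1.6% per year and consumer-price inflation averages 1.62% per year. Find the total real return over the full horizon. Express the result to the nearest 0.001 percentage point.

-0.098%

The annual real rate is (1+1.6%)/(1+1.62%) − 1 = -0.0197%.
Compounded over 5 years: (1 + -0.000197)^5 − 1 ≈ -0.00098.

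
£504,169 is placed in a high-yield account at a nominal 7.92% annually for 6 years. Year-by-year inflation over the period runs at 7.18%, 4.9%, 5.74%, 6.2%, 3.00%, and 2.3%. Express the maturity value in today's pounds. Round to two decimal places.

£598,717.34

Nominal value at maturity: £504,169 × (1 + 7.92%)^6 ≈ £796,503.63.
Price-level factor over 6 years: 1.0718 × 1.049 × 1.0574 × 1.062 × 1.0300 × 1.023 ≈ 1.3303500251.
Dividing the nominal maturity value by the price-level factor gives the value in today's money.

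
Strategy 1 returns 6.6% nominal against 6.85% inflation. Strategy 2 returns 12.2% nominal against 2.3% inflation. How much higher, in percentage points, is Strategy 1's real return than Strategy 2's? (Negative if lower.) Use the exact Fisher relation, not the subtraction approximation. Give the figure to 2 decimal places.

Strategy 1 real return: 1.066/1.0685 − 1 = -0.234%.
Strategy 2 real return: 1.122/1.023 − 1 = 9.677%.
Difference: -0.234 − 9.677 = -9.911 pp.

-9.91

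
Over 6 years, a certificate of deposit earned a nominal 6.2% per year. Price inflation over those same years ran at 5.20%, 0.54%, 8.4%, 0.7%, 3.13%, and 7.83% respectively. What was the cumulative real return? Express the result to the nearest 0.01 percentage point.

11.74%

Cumulative inflation factor: 1.0520 × 1.0054 × 1.084 × 1.007 × 1.0313 × 1.0783 ≈ 1.28392.
Nominal growth factor: 1.43465. Real growth factor = 1.43465 / 1.28392 ≈ 1.11740.
Total real return ≈ 11.7401%.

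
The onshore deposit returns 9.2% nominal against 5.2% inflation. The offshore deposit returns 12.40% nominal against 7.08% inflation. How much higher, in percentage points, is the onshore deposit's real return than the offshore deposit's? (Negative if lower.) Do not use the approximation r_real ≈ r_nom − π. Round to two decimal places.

The onshore deposit real return: 1.092/1.052 − 1 = 3.802%.
The offshore deposit real return: 1.1240/1.0708 − 1 = 4.968%.
Difference: 3.802 − 4.968 = -1.166 pp.

-1.17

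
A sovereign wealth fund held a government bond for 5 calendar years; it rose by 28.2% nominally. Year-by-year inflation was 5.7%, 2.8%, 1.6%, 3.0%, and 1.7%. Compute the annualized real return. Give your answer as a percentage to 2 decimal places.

Cumulative inflation factor: 1.057 × 1.028 × 1.016 × 1.030 × 1.017 ≈ 1.15643.
Nominal growth factor: 1.28200. Real growth factor = 1.28200 / 1.15643 ≈ 1.10858.
Annualized: 1.10858^(1/5) − 1 ≈ 0.02083.

2.08%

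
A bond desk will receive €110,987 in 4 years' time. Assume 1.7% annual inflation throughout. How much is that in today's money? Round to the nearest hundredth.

€103,750.05

Price-level factor over 4 years: (1 + 1.7%)^4 ≈ 1.0697537355.
Purchasing power today: €110,987 divided by that factor.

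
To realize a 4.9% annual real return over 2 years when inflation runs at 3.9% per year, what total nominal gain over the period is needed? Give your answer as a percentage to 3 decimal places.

Required annual nominal rate: (1+4.9%)(1+3.9%) − 1 = 8.9911%.
Cumulative over 2 years: (1 + 0.089911)^2 − 1 ≈ 0.18791.

18.791%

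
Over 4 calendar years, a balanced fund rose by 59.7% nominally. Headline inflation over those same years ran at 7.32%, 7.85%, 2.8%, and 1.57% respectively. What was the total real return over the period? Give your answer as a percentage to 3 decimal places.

Cumulative inflation factor: 1.0732 × 1.0785 × 1.028 × 1.0157 ≈ 1.20854.
Nominal growth factor: 1.59700. Real growth factor = 1.59700 / 1.20854 ≈ 1.32143.
Total real return ≈ 32.1434%.

32.143%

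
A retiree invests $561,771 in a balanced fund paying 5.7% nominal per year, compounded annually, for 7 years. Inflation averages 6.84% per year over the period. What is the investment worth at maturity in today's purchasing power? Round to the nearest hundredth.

$521,131.20

Nominal value at maturity: $561,771 × (1 + 5.7%)^7 ≈ $828,102.75.
Price-level factor over 7 years: (1 + 6.84%)^7 ≈ 1.5890485101.
Dividing the nominal maturity value by the price-level factor gives the value in today's money.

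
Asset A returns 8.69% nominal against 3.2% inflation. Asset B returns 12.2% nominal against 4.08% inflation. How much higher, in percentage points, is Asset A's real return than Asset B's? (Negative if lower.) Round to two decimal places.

Asset A real return: 1.0869/1.032 − 1 = 5.320%.
Asset B real return: 1.122/1.0408 − 1 = 7.802%.
Difference: 5.320 − 7.802 = -2.482 pp.

-2.48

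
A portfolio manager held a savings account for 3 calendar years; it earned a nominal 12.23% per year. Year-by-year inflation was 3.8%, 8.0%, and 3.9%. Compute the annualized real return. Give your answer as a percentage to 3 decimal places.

6.667%

Cumulative inflation factor: 1.038 × 1.080 × 1.039 ≈ 1.16476.
Nominal growth factor: 1.41360. Real growth factor = 1.41360 / 1.16476 ≈ 1.21364.
Annualized: 1.21364^(1/3) − 1 ≈ 0.06667.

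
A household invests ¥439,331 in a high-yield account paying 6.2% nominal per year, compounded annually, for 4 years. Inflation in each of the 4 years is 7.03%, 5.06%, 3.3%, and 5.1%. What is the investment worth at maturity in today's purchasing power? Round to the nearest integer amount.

¥457,766

Nominal value at maturity: ¥439,331 × (1 + 6.2%)^4 ≈ ¥558,843.
Price-level factor over 4 years: 1.0703 × 1.0506 × 1.033 × 1.051 ≈ 1.2208040446.
Dividing the nominal maturity value by the price-level factor gives the value in today's money.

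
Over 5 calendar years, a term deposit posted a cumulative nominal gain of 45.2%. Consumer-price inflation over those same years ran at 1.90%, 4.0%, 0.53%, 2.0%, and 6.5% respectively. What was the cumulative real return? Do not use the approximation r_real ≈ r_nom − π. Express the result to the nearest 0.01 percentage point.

Cumulative inflation factor: 1.0190 × 1.040 × 1.0053 × 1.020 × 1.065 ≈ 1.15732.
Nominal growth factor: 1.45200. Real growth factor = 1.45200 / 1.15732 ≈ 1.25462.
Total real return ≈ 25.4624%.

25.46%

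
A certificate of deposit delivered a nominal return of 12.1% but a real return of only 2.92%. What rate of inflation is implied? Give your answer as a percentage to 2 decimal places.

8.92%

From (1+r_nom) = (1+r_real)(1+π), we get 1+π = (1 + 12.1%)/(1 + 2.92%) = 1.121/1.0292 ≈ 1.08920.
So π ≈ 8.9195%.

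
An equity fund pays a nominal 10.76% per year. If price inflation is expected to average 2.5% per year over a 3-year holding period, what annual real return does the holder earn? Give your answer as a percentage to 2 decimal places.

8.06%

With constant rates the annual real return is the same each year: (1+10.76%)/(1+2.5%) − 1 = 0.08059.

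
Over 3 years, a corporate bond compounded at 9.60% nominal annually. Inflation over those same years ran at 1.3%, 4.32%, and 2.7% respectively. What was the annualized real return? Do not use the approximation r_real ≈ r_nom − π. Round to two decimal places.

6.65%

Cumulative inflation factor: 1.013 × 1.0432 × 1.027 ≈ 1.08529.
Nominal growth factor: 1.31653. Real growth factor = 1.31653 / 1.08529 ≈ 1.21307.
Annualized: 1.21307^(1/3) − 1 ≈ 0.06650.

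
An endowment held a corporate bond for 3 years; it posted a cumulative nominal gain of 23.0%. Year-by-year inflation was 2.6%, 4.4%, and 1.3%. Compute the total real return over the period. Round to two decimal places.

Cumulative inflation factor: 1.026 × 1.044 × 1.013 ≈ 1.08507.
Nominal growth factor: 1.23000. Real growth factor = 1.23000 / 1.08507 ≈ 1.13357.
Total real return ≈ 13.3569%.

13.36%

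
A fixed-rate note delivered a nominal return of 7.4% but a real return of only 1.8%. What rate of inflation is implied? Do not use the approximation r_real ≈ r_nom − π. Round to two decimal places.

5.50%

From (1+r_nom) = (1+r_real)(1+π), we get 1+π = (1 + 7.4%)/(1 + 1.8%) = 1.074/1.018 ≈ 1.05501.
So π ≈ 5.5010%.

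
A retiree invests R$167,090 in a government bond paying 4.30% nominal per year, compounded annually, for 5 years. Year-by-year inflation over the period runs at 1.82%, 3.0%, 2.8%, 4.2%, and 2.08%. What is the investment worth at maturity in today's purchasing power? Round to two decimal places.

R$179,845.75

Nominal value at maturity: R$167,090 × (1 + 4.30%)^5 ≈ R$206,239.57.
Price-level factor over 5 years: 1.0182 × 1.030 × 1.028 × 1.042 × 1.0208 ≈ 1.1467580894.
The maturity value deflated by that factor is the answer in today's purchasing power.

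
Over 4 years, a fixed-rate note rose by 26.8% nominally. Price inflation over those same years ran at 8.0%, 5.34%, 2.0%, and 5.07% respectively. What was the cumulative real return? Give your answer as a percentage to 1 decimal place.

Cumulative inflation factor: 1.080 × 1.0534 × 1.020 × 1.0507 ≈ 1.21926.
Nominal growth factor: 1.26800. Real growth factor = 1.26800 / 1.21926 ≈ 1.03998.
Total real return ≈ 3.9976%.

4.0%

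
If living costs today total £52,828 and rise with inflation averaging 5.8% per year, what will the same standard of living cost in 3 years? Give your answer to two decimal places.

£62,563.52

Cumulative price-level factor: (1+5.8%)^3 = 1.184287112.
The nominal amount required is £52,828 scaled up by that factor.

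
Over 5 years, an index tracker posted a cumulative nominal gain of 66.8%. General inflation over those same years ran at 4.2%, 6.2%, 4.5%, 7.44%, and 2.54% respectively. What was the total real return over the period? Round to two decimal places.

Cumulative inflation factor: 1.042 × 1.062 × 1.045 × 1.0744 × 1.0254 ≈ 1.27400.
Nominal growth factor: 1.66800. Real growth factor = 1.66800 / 1.27400 ≈ 1.30927.
Total real return ≈ 30.9267%.

30.93%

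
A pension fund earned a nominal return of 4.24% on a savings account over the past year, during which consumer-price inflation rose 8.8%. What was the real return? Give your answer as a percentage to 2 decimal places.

-4.19%

Real return via the Fisher equation: (1 + 4.24%)/(1 + 8.8%) − 1 = 1.0424/1.088 − 1 ≈ -0.04191.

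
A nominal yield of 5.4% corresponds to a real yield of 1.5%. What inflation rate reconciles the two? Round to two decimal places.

3.84%

From (1+r_nom) = (1+r_real)(1+π), we get 1+π = (1 + 5.4%)/(1 + 1.5%) = 1.054/1.015 ≈ 1.03842.
So π ≈ 3.8424%.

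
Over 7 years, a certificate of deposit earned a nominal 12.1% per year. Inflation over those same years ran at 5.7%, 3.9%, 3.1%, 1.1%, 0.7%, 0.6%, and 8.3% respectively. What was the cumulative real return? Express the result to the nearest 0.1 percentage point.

77.1%

Cumulative inflation factor: 1.057 × 1.039 × 1.031 × 1.011 × 1.007 × 1.006 × 1.083 ≈ 1.25590.
Nominal growth factor: 2.22454. Real growth factor = 2.22454 / 1.25590 ≈ 1.77126.
Total real return ≈ 77.1263%.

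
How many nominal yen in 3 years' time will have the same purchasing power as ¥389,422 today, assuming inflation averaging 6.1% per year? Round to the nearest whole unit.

¥465,122

Cumulative price-level factor: (1+6.1%)^3 = 1.194389981.
The nominal amount required is ¥389,422 scaled up by that factor.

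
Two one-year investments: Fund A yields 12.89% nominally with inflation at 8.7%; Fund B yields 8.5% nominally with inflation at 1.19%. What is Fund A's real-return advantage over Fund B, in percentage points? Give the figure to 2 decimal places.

Fund A real return: 1.1289/1.087 − 1 = 3.855%.
Fund B real return: 1.085/1.0119 − 1 = 7.224%.
Difference: 3.855 − 7.224 = -3.369 pp.

-3.37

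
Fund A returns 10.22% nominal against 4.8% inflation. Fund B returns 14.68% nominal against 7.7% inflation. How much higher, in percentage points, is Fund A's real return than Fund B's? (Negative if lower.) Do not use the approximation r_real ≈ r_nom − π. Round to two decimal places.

-1.31

Fund A real return: 1.1022/1.048 − 1 = 5.172%.
Fund B real return: 1.1468/1.077 − 1 = 6.481%.
Difference: 5.172 − 6.481 = -1.309 pp.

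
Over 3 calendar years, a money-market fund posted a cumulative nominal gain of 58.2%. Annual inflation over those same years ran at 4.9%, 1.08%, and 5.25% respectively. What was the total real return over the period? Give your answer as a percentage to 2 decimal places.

41.76%

Cumulative inflation factor: 1.049 × 1.0108 × 1.0525 ≈ 1.11600.
Nominal growth factor: 1.58200. Real growth factor = 1.58200 / 1.11600 ≈ 1.41757.
Total real return ≈ 41.7567%.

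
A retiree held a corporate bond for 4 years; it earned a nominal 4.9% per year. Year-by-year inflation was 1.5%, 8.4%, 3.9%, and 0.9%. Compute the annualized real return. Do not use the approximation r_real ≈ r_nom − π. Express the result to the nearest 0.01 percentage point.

1.22%

Cumulative inflation factor: 1.015 × 1.084 × 1.039 × 1.009 ≈ 1.15346.
Nominal growth factor: 1.21088. Real growth factor = 1.21088 / 1.15346 ≈ 1.04978.
Annualized: 1.04978^(1/4) − 1 ≈ 0.01222.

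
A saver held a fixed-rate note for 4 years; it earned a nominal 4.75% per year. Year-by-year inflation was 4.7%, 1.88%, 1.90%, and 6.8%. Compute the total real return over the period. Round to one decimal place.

Cumulative inflation factor: 1.047 × 1.0188 × 1.0190 × 1.068 ≈ 1.16086.
Nominal growth factor: 1.20397. Real growth factor = 1.20397 / 1.16086 ≈ 1.03713.
Total real return ≈ 3.7134%.

3.7%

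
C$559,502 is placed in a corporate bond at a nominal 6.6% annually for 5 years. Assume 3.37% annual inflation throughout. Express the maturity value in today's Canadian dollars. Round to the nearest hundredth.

Nominal value at maturity: C$559,502 × (1 + 6.6%)^5 ≈ C$770,171.90.
Price-level factor over 5 years: (1 + 3.37%)^5 ≈ 1.1802461200.
The maturity value deflated by that factor is the answer in today's purchasing power.

C$652,551.94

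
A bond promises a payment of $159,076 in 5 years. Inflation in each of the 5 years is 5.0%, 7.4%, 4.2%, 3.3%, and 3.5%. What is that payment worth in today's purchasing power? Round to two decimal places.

Price-level factor over 5 years: 1.050 × 1.074 × 1.042 × 1.033 × 1.035 ≈ 1.2563249094.
Purchasing power today: $159,076 divided by that factor.

$126,620.11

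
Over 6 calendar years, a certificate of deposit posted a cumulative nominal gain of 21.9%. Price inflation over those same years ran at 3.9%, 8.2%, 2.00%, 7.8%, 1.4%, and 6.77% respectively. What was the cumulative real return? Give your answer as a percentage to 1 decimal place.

Cumulative inflation factor: 1.039 × 1.082 × 1.0200 × 1.078 × 1.014 × 1.0677 ≈ 1.33829.
Nominal growth factor: 1.21900. Real growth factor = 1.21900 / 1.33829 ≈ 0.91087.
Total real return ≈ -8.9133%.

-8.9%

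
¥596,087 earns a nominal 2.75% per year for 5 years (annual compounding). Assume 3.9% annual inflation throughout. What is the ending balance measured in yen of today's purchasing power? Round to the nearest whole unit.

¥563,821

Nominal value at maturity: ¥596,087 × (1 + 2.75%)^5 ≈ ¥682,683.
Price-level factor over 5 years: (1 + 3.9%)^5 ≈ 1.2108148474.
The maturity value deflated by that factor is the answer in today's purchasing power.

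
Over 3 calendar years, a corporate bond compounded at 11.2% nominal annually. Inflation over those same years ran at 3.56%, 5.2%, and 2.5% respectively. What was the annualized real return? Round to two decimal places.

Cumulative inflation factor: 1.0356 × 1.052 × 1.025 ≈ 1.11669.
Nominal growth factor: 1.37504. Real growth factor = 1.37504 / 1.11669 ≈ 1.23135.
Annualized: 1.23135^(1/3) − 1 ≈ 0.07183.

7.18%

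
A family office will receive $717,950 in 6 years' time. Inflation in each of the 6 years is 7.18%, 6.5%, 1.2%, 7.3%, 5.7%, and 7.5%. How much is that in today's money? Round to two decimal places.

$509,761.64

Price-level factor over 6 years: 1.0718 × 1.065 × 1.012 × 1.073 × 1.057 × 1.075 ≈ 1.4084033406.
Purchasing power today: $717,950 divided by that factor.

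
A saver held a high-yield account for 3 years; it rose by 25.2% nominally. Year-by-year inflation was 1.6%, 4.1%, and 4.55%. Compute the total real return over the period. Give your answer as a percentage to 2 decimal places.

13.22%

Cumulative inflation factor: 1.016 × 1.041 × 1.0455 ≈ 1.10578.
Nominal growth factor: 1.25200. Real growth factor = 1.25200 / 1.10578 ≈ 1.13223.
Total real return ≈ 13.2233%.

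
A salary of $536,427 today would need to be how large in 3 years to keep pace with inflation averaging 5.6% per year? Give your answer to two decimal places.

$631,687.65

Cumulative price-level factor: (1+5.6%)^3 = 1.177583616.
The nominal amount required is $536,427 scaled up by that factor.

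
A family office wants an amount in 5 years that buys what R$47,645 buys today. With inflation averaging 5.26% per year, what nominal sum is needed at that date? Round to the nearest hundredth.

R$61,565.04

Cumulative price-level factor: (1+5.26%)^5 ≈ 1.2921615932.
Multiplying R$47,645 by the price-level factor gives the future nominal sum.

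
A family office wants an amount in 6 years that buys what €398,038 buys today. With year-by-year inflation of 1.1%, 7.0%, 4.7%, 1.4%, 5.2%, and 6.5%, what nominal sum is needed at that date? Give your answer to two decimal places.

€512,164.48

Cumulative price-level factor: 1.011 × 1.070 × 1.047 × 1.014 × 1.052 × 1.065 ≈ 1.2867225661.
Multiplying €398,038 by the price-level factor gives the future nominal sum.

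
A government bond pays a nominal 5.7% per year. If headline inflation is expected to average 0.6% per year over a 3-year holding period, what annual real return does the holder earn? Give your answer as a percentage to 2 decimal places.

With constant rates the annual real return is the same each year: (1+5.7%)/(1+0.6%) − 1 = 0.05070.

5.07%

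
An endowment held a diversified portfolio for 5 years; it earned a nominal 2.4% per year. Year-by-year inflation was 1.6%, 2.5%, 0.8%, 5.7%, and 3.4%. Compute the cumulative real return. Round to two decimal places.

-1.86%

Cumulative inflation factor: 1.016 × 1.025 × 1.008 × 1.057 × 1.034 ≈ 1.14729.
Nominal growth factor: 1.12590. Real growth factor = 1.12590 / 1.14729 ≈ 0.98136.
Total real return ≈ -1.8645%.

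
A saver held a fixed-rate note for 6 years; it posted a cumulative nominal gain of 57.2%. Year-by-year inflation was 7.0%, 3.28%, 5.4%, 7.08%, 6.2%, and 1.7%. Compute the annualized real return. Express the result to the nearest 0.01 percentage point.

2.61%

Cumulative inflation factor: 1.070 × 1.0328 × 1.054 × 1.0708 × 1.062 × 1.017 ≈ 1.34708.
Nominal growth factor: 1.57200. Real growth factor = 1.57200 / 1.34708 ≈ 1.16697.
Annualized: 1.16697^(1/6) − 1 ≈ 0.02607.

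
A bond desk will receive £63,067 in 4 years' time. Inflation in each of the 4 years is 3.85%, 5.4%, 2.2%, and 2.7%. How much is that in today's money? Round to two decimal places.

Price-level factor over 4 years: 1.0385 × 1.054 × 1.022 × 1.027 ≈ 1.1488635509.
Purchasing power today: £63,067 divided by that factor.

£54,895.12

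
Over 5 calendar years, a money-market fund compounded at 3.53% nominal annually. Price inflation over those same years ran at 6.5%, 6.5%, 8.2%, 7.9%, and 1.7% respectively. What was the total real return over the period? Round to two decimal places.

Cumulative inflation factor: 1.065 × 1.065 × 1.082 × 1.079 × 1.017 ≈ 1.34669.
Nominal growth factor: 1.18941. Real growth factor = 1.18941 / 1.34669 ≈ 0.88321.
Total real return ≈ -11.6794%.

-11.68%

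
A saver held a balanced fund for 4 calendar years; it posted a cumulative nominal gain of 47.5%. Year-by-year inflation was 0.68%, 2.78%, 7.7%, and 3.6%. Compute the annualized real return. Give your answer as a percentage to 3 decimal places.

Cumulative inflation factor: 1.0068 × 1.0278 × 1.077 × 1.036 ≈ 1.15459.
Nominal growth factor: 1.47500. Real growth factor = 1.47500 / 1.15459 ≈ 1.27751.
Annualized: 1.27751^(1/4) − 1 ≈ 0.06314.

6.314%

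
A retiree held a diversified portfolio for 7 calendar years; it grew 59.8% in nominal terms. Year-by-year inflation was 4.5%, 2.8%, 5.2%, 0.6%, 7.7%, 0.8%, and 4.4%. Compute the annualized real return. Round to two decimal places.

3.12%

Cumulative inflation factor: 1.045 × 1.028 × 1.052 × 1.006 × 1.077 × 1.008 × 1.044 ≈ 1.28855.
Nominal growth factor: 1.59800. Real growth factor = 1.59800 / 1.28855 ≈ 1.24016.
Annualized: 1.24016^(1/7) − 1 ≈ 0.03123.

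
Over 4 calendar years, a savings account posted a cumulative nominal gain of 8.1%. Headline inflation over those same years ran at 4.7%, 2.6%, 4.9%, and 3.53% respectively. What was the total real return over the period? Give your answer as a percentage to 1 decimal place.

-7.3%

Cumulative inflation factor: 1.047 × 1.026 × 1.049 × 1.0353 ≈ 1.16664.
Nominal growth factor: 1.08100. Real growth factor = 1.08100 / 1.16664 ≈ 0.92659.
Total real return ≈ -7.3405%.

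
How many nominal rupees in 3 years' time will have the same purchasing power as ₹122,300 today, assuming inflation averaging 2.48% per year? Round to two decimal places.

₹131,626.64

Cumulative price-level factor: (1+2.48%)^3 ≈ 1.0762603730.
Multiplying ₹122,300 by the price-level factor gives the future nominal sum.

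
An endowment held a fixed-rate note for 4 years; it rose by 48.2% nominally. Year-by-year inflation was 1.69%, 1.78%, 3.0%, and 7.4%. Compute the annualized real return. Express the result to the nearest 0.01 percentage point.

6.66%

Cumulative inflation factor: 1.0169 × 1.0178 × 1.030 × 1.074 ≈ 1.14494.
Nominal growth factor: 1.48200. Real growth factor = 1.48200 / 1.14494 ≈ 1.29439.
Annualized: 1.29439^(1/4) − 1 ≈ 0.06664.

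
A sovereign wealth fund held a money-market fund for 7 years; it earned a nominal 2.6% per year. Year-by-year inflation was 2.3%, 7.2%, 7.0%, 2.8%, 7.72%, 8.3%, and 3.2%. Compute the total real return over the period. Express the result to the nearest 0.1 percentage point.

Cumulative inflation factor: 1.023 × 1.072 × 1.070 × 1.028 × 1.0772 × 1.083 × 1.032 ≈ 1.45228.
Nominal growth factor: 1.19683. Real growth factor = 1.19683 / 1.45228 ≈ 0.82410.
Total real return ≈ -17.5900%.

-17.6%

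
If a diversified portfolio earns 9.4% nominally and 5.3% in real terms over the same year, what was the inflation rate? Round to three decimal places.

From (1+r_nom) = (1+r_real)(1+π), we get 1+π = (1 + 9.4%)/(1 + 5.3%) = 1.094/1.053 ≈ 1.03894.
So π ≈ 3.8936%.

3.894%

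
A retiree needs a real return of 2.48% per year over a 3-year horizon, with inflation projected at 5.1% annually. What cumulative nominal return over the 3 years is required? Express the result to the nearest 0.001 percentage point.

Required annual nominal rate: (1+2.48%)(1+5.1%) − 1 = 7.70648%.
Cumulative over 3 years: (1 + 0.0770648)^3 − 1 ≈ 0.24947.

24.947%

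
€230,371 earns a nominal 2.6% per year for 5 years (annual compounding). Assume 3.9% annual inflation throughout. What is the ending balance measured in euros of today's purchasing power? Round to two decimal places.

€216,315.12

Nominal value at maturity: €230,371 × (1 + 2.6%)^5 ≈ €261,917.56.
Price-level factor over 5 years: (1 + 3.9%)^5 ≈ 1.2108148474.
Dividing the nominal maturity value by the price-level factor gives the value in today's money.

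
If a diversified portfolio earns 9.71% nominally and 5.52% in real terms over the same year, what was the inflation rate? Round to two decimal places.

3.97%

From (1+r_nom) = (1+r_real)(1+π), we get 1+π = (1 + 9.71%)/(1 + 5.52%) = 1.0971/1.0552 ≈ 1.03971.
So π ≈ 3.9708%.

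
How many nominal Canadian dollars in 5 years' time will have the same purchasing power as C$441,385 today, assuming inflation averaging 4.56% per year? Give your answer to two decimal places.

Cumulative price-level factor: (1+4.56%)^5 ≈ 1.2497636040.
The nominal amount required is C$441,385 scaled up by that factor.

C$551,626.91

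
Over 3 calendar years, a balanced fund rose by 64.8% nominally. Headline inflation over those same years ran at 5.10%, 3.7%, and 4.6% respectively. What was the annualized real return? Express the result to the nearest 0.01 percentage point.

Cumulative inflation factor: 1.0510 × 1.037 × 1.046 ≈ 1.14002.
Nominal growth factor: 1.64800. Real growth factor = 1.64800 / 1.14002 ≈ 1.44559.
Annualized: 1.44559^(1/3) − 1 ≈ 0.13070.

13.07%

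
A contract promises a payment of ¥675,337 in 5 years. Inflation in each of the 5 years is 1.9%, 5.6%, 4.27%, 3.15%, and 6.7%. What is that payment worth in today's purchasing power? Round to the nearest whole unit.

Price-level factor over 5 years: 1.019 × 1.056 × 1.0427 × 1.0315 × 1.067 ≈ 1.2348981144.
Purchasing power today: ¥675,337 divided by that factor.

¥546,877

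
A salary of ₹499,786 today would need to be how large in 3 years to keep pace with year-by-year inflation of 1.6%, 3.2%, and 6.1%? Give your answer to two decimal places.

Cumulative price-level factor: 1.016 × 1.032 × 1.061 = 1.112471232.
Multiplying ₹499,786 by the price-level factor gives the future nominal sum.

₹555,997.55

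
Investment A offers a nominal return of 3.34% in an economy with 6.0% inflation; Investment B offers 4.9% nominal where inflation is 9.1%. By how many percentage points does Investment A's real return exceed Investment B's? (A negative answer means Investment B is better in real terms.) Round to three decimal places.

1.340

Investment A real return: 1.0334/1.060 − 1 = -2.5094%.
Investment B real return: 1.049/1.091 − 1 = -3.8497%.
Difference: -2.5094 − (-3.8497) = 1.3403 pp.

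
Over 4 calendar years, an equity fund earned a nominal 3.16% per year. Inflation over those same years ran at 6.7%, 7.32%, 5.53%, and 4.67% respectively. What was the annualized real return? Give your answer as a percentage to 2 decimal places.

Cumulative inflation factor: 1.067 × 1.0732 × 1.0553 × 1.0467 ≈ 1.26486.
Nominal growth factor: 1.13252. Real growth factor = 1.13252 / 1.26486 ≈ 0.89537.
Annualized: 0.89537^(1/4) − 1 ≈ -0.02725.

-2.73%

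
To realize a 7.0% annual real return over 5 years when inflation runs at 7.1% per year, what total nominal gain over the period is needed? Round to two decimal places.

Required annual nominal rate: (1+7.0%)(1+7.1%) − 1 = 14.597%.
Cumulative over 5 years: (1 + 0.14597)^5 − 1 ≈ 0.97636.

97.64%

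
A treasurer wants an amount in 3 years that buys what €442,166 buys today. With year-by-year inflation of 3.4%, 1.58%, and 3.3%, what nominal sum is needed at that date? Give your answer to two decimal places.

€479,749.37

Cumulative price-level factor: 1.034 × 1.0158 × 1.033 = 1.0849983276.
The nominal amount required is €442,166 scaled up by that factor.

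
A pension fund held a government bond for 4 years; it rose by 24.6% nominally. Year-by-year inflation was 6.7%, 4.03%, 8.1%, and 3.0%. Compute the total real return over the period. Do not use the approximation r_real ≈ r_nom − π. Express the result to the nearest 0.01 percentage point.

0.82%

Cumulative inflation factor: 1.067 × 1.0403 × 1.081 × 1.030 ≈ 1.23591.
Nominal growth factor: 1.24600. Real growth factor = 1.24600 / 1.23591 ≈ 1.00817.
Total real return ≈ 0.8166%.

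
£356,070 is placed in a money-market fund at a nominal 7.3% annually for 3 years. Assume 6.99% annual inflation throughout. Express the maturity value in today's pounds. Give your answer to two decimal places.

Nominal value at maturity: £356,070 × (1 + 7.3%)^3 ≈ £439,880.34.
Price-level factor over 3 years: (1 + 6.99%)^3 ≈ 1.2246995621.
The maturity value deflated by that factor is the answer in today's purchasing power.

£359,174.08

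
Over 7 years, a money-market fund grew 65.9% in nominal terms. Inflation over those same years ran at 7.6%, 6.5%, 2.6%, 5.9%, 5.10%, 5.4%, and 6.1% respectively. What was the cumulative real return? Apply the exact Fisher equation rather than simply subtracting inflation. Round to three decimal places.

13.366%

Cumulative inflation factor: 1.076 × 1.065 × 1.026 × 1.059 × 1.0510 × 1.054 × 1.061 ≈ 1.46340.
Nominal growth factor: 1.65900. Real growth factor = 1.65900 / 1.46340 ≈ 1.13366.
Total real return ≈ 13.3659%.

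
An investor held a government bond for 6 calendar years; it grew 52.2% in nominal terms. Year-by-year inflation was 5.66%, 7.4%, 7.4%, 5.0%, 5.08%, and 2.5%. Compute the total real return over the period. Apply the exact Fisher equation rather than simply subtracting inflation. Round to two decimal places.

10.42%

Cumulative inflation factor: 1.0566 × 1.074 × 1.074 × 1.050 × 1.0508 × 1.025 ≈ 1.37833.
Nominal growth factor: 1.52200. Real growth factor = 1.52200 / 1.37833 ≈ 1.10424.
Total real return ≈ 10.4237%.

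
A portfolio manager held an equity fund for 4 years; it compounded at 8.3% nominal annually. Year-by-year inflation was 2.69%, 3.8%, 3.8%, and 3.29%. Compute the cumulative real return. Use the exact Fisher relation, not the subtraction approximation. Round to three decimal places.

Cumulative inflation factor: 1.0269 × 1.038 × 1.038 × 1.0329 ≈ 1.14283.
Nominal growth factor: 1.37567. Real growth factor = 1.37567 / 1.14283 ≈ 1.20374.
Total real return ≈ 20.3740%.

20.374%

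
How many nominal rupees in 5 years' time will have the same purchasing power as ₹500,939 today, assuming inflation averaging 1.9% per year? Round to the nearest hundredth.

₹550,371.28

Cumulative price-level factor: (1+1.9%)^5 ≈ 1.0986792441.
Multiplying ₹500,939 by the price-level factor gives the future nominal sum.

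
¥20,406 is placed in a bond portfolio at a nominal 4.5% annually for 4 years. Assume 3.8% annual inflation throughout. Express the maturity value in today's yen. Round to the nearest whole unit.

¥20,962

Nominal value at maturity: ¥20,406 × (1 + 4.5%)^4 ≈ ¥24,335.
Price-level factor over 4 years: (1 + 3.8%)^4 ≈ 1.1608855731.
Dividing the nominal maturity value by the price-level factor gives the value in today's money.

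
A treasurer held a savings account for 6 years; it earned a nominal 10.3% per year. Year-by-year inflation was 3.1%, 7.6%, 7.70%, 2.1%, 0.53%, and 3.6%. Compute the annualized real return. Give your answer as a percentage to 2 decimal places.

Cumulative inflation factor: 1.031 × 1.076 × 1.0770 × 1.021 × 1.0053 × 1.036 ≈ 1.27048.
Nominal growth factor: 1.80075. Real growth factor = 1.80075 / 1.27048 ≈ 1.41738.
Annualized: 1.41738^(1/6) − 1 ≈ 0.05986.

5.99%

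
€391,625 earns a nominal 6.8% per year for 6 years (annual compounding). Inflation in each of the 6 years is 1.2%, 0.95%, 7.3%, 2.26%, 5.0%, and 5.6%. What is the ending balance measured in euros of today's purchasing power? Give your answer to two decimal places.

Nominal value at maturity: €391,625 × (1 + 6.8%)^6 ≈ €581,162.96.
Price-level factor over 6 years: 1.012 × 1.0095 × 1.073 × 1.0226 × 1.050 × 1.056 ≈ 1.2429268316.
The maturity value deflated by that factor is the answer in today's purchasing power.

€467,576.16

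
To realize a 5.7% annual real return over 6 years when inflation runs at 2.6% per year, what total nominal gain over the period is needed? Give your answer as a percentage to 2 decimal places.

62.68%

Required annual nominal rate: (1+5.7%)(1+2.6%) − 1 = 8.4482%.
Cumulative over 6 years: (1 + 0.084482)^6 − 1 ≈ 0.62680.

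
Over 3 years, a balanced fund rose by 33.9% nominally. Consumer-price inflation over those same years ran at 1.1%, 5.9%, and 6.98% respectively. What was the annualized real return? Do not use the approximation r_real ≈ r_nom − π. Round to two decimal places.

Cumulative inflation factor: 1.011 × 1.059 × 1.0698 ≈ 1.14538.
Nominal growth factor: 1.33900. Real growth factor = 1.33900 / 1.14538 ≈ 1.16904.
Annualized: 1.16904^(1/3) − 1 ≈ 0.05344.

5.34%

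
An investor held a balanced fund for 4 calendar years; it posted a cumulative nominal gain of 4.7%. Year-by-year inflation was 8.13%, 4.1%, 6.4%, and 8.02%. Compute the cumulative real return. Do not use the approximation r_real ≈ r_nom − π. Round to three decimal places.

Cumulative inflation factor: 1.0813 × 1.041 × 1.064 × 1.0802 ≈ 1.29373.
Nominal growth factor: 1.04700. Real growth factor = 1.04700 / 1.29373 ≈ 0.80929.
Total real return ≈ -19.0710%.

-19.071%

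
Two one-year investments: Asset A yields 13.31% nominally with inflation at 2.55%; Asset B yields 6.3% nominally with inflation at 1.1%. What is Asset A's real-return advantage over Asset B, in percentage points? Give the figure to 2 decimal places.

5.35

Asset A real return: 1.1331/1.0255 − 1 = 10.492%.
Asset B real return: 1.063/1.011 − 1 = 5.143%.
Difference: 10.492 − 5.143 = 5.349 pp.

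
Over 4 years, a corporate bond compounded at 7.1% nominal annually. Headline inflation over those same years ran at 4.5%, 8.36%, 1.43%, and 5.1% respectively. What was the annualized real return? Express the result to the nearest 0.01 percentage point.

Cumulative inflation factor: 1.045 × 1.0836 × 1.0143 × 1.051 ≈ 1.20713.
Nominal growth factor: 1.31570. Real growth factor = 1.31570 / 1.20713 ≈ 1.08994.
Annualized: 1.08994^(1/4) − 1 ≈ 0.02176.

2.18%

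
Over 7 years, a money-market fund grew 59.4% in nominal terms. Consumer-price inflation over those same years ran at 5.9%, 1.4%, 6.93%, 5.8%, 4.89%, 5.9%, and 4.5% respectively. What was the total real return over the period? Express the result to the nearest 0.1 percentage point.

13.0%

Cumulative inflation factor: 1.059 × 1.014 × 1.0693 × 1.058 × 1.0489 × 1.059 × 1.045 ≈ 1.41015.
Nominal growth factor: 1.59400. Real growth factor = 1.59400 / 1.41015 ≈ 1.13038.
Total real return ≈ 13.0376%.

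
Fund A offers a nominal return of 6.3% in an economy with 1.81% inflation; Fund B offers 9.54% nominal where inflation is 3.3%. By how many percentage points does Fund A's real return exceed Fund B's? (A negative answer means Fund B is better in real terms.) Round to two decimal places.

-1.63

Fund A real return: 1.063/1.0181 − 1 = 4.410%.
Fund B real return: 1.0954/1.033 − 1 = 6.041%.
Difference: 4.410 − 6.041 = -1.631 pp.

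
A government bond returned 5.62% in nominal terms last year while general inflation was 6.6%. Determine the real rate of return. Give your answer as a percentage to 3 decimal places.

-0.919%

Real return via the Fisher equation: (1 + 5.62%)/(1 + 6.6%) − 1 = 1.0562/1.066 − 1 ≈ -0.00919.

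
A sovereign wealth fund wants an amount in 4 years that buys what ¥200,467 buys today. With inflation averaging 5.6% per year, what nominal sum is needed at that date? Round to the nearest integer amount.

Cumulative price-level factor: (1+5.6%)^4 ≈ 1.2435282985.
The nominal amount required is ¥200,467 scaled up by that factor.

¥249,286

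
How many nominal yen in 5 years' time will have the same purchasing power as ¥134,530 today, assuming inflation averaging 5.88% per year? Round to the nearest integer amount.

Cumulative price-level factor: (1+5.88%)^5 ≈ 1.3306678471.
The nominal amount required is ¥134,530 scaled up by that factor.

¥179,015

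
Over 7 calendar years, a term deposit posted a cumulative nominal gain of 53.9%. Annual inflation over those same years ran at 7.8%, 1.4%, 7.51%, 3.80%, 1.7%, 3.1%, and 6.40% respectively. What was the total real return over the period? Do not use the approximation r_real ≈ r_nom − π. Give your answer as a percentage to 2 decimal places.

13.09%

Cumulative inflation factor: 1.078 × 1.014 × 1.0751 × 1.0380 × 1.017 × 1.031 × 1.0640 ≈ 1.36089.
Nominal growth factor: 1.53900. Real growth factor = 1.53900 / 1.36089 ≈ 1.13087.
Total real return ≈ 13.0875%.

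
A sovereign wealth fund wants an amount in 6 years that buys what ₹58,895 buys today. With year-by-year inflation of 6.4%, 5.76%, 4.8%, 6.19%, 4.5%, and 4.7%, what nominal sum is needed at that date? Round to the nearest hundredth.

₹80,695.51

Cumulative price-level factor: 1.064 × 1.0576 × 1.048 × 1.0619 × 1.045 × 1.047 ≈ 1.3701589304.
Multiplying ₹58,895 by the price-level factor gives the future nominal sum.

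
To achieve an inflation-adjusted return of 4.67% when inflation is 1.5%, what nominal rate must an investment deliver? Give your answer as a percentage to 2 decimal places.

By the Fisher equation, 1 + r_nom = (1 + 4.67%)(1 + 1.5%) = 1.0467 × 1.015 = 1.0624005.
So r_nom = 6.24005%.

6.24%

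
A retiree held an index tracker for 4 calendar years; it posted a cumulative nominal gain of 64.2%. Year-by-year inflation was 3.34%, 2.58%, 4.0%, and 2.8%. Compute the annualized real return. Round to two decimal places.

Cumulative inflation factor: 1.0334 × 1.0258 × 1.040 × 1.028 ≈ 1.13333.
Nominal growth factor: 1.64200. Real growth factor = 1.64200 / 1.13333 ≈ 1.44882.
Annualized: 1.44882^(1/4) − 1 ≈ 0.09712.

9.71%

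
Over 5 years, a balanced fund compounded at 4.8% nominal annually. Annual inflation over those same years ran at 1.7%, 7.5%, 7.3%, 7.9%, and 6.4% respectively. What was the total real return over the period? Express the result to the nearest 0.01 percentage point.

-6.13%

Cumulative inflation factor: 1.017 × 1.075 × 1.073 × 1.079 × 1.064 ≈ 1.34677.
Nominal growth factor: 1.26417. Real growth factor = 1.26417 / 1.34677 ≈ 0.93867.
Total real return ≈ -6.1327%.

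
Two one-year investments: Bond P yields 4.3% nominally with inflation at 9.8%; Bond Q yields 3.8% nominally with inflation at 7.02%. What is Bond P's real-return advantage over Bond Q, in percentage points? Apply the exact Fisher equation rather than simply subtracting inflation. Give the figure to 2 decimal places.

Bond P real return: 1.043/1.098 − 1 = -5.009%.
Bond Q real return: 1.038/1.0702 − 1 = -3.009%.
Difference: -5.009 − (-3.009) = -2.000 pp.

-2.00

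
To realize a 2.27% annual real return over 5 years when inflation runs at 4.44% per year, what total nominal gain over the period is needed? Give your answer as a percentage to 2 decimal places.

Required annual nominal rate: (1+2.27%)(1+4.44%) − 1 = 6.810788%.
Cumulative over 5 years: (1 + 0.06810788)^5 − 1 ≈ 0.39019.

39.02%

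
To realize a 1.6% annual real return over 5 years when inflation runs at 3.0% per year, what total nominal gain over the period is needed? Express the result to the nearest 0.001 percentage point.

25.503%

Required annual nominal rate: (1+1.6%)(1+3.0%) − 1 = 4.648%.
Cumulative over 5 years: (1 + 0.04648)^5 − 1 ≈ 0.25503.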